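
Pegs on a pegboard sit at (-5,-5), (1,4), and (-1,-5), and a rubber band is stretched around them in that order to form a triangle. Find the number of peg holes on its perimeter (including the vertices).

8

The number of boundary lattice points is Σ gcd(|Δx|,|Δy|) = gcd(6,9) + gcd(2,9) + gcd(4,0) = 3+1+4 = 8.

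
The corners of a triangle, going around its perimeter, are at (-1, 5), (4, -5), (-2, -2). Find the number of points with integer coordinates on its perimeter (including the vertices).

9

The number of boundary lattice points is Σ gcd(|Δx|,|Δy|) = gcd(5,10) + gcd(6,3) + gcd(1,7) = 5+3+1 = 9.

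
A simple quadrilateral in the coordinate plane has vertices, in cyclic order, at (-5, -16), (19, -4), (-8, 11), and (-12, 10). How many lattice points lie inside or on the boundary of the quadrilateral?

By the shoelace formula, twice the signed area is |((-5)·(-4) − 19·(-16)) + (19·11 − (-8)·(-4)) + ((-8)·10 − (-12)·11) + ((-12)·(-16) − (-5)·10)| = 795, so the area is 795/2.
Along each edge there are gcd(|Δx|,|Δy|)+1 lattice points, so counting each shared vertex once the boundary has gcd(24,12) + gcd(27,15) + gcd(4,1) + gcd(7,26) = 12+3+1+1 = 17.
Pick's theorem gives I = A − B/2 + 1 = 795/2 − 17/2 + 1 = 390, so the closed region contains I + B = 390 + 17 = 407 lattice points.

407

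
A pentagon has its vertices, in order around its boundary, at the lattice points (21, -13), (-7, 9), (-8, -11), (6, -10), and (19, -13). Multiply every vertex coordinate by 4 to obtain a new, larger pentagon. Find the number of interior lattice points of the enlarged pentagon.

4235

The shoelace formula gives twice the area as |[21·9 − (-7)·(-13)] + [(-7)·(-11) − (-8)·9] + [(-8)·(-10) − 6·(-11)] + [6·(-13) − 19·(-10)] + [19·(-13) − 21·(-13)]| = 531, so the area is 531/2.
Summing gcd(|Δx|,|Δy|) over the edges gives the boundary count: gcd(28,22) + gcd(1,20) + gcd(14,1) + gcd(13,3) + gcd(2,0) = 2+1+1+1+2 = 7.
Scaling by 4 multiplies the area by 4² = 16 (so the new area is 4248) and multiplies the boundary lattice-point count by 4, giving 28.
By Pick's theorem, the interior count of the dilated polygon is 4248 − 28/2 + 1 = 4235.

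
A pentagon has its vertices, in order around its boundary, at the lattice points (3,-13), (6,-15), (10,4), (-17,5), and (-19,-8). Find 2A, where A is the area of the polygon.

827

Using the shoelace formula, 2A = |[3·(-15) − 6·(-13)] + [6·4 − 10·(-15)] + [10·5 − (-17)·4] + [(-17)·(-8) − (-19)·5] + [(-19)·(-13) − 3·(-8)]| = 827, so the area is 827/2.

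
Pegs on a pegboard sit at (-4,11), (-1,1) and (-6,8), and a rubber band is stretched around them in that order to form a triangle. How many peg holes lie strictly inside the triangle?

The shoelace formula gives twice the area as |((-4)·1 − (-1)·11) + ((-1)·8 − (-6)·1) + ((-6)·11 − (-4)·8)| = 29, so the area is 14.5.
The number of boundary lattice points is Σ gcd(|Δx|,|Δy|) = gcd(3,10) + gcd(5,7) + gcd(2,3) = 1+1+1 = 3.
By Pick's theorem A = I + B/2 − 1, so I = 14.5 − 3/2 + 1 = 14.

14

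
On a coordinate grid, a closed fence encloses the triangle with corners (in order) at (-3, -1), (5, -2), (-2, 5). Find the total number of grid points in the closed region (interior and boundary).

30

By the shoelace formula, twice the signed area is |[(-3)·(-2) − 5·(-1)] + [5·5 − (-2)·(-2)] + [(-2)·(-1) − (-3)·5]| = 49, so the area is 24.5.
Along each edge there are gcd(|Δx|,|Δy|)+1 lattice points, so counting each shared vertex once the boundary has gcd(8,1) + gcd(7,7) + gcd(1,6) = 1+7+1 = 9.
Pick's theorem gives I = A − B/2 + 1 = 24.5 − 9/2 + 1 = 21, so the closed region contains I + B = 21 + 9 = 30 lattice points.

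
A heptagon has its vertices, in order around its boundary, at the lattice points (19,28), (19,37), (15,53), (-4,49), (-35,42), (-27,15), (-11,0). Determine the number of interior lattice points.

1783

The shoelace formula gives twice the area as |[19·37 − 19·28] + [19·53 − 15·37] + [15·49 − (-4)·53] + [(-4)·42 − (-35)·49] + [(-35)·15 − (-27)·42] + [(-27)·0 − (-11)·15] + [(-11)·28 − 19·0]| = 3583, so the area is 1791.5.
The number of boundary lattice points is Σ gcd(|Δx|,|Δy|) = gcd(0,9) + gcd(4,16) + gcd(19,4) + gcd(31,7) + gcd(8,27) + gcd(16,15) + gcd(30,28) = 9+4+1+1+1+1+2 = 19.
By Pick's theorem A = I + B/2 − 1, so I = 1791.5 − 19/2 + 1 = 1783.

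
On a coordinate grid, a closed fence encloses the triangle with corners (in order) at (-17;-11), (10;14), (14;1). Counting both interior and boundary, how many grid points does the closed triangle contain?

By the shoelace formula, twice the signed area is |((-17)·14 − 10·(-11)) + (10·1 − 14·14) + (14·(-11) − (-17)·1)| = 451, so the area is 451/2.
Summing gcd(|Δx|,|Δy|) over the edges gives the boundary count: gcd(27,25) + gcd(4,13) + gcd(31,12) = 1+1+1 = 3.
Pick's theorem gives I = A − B/2 + 1 = 451/2 − 3/2 + 1 = 225, so the closed region contains I + B = 225 + 3 = 228 lattice points.

228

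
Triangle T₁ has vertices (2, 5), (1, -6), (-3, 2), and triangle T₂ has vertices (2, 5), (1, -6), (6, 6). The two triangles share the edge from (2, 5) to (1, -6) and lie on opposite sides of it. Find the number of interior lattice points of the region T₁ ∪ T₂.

45

The union is the simple quadrilateral with vertices (2, 5), (-3, 2), (1, -6), (6, 6) in order.
The shoelace formula gives twice the area as |[2·2 − (-3)·5] + [(-3)·(-6) − 1·2] + [1·6 − 6·(-6)] + [6·5 − 2·6]| = 95, so the area is 47.5.
The number of boundary lattice points is Σ gcd(|Δx|,|Δy|) = gcd(5,3) + gcd(4,8) + gcd(5,12) + gcd(4,1) = 1+4+1+1 = 7.
By Pick's theorem I = A − B/2 + 1 = 47.5 − 7/2 + 1 = 45.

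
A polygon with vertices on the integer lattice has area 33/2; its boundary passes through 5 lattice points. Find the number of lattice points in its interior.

15

From Pick's theorem, I = A − B/2 + 1 = 33/2 − 5/2 + 1 = 15.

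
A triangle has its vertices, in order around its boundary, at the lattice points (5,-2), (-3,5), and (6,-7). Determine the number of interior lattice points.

15

Using the shoelace formula, 2A = |[5·5 − (-3)·(-2)] + [(-3)·(-7) − 6·5] + [6·(-2) − 5·(-7)]| = 33, so the area is 16.5.
The number of boundary lattice points is Σ gcd(|Δx|,|Δy|) = gcd(8,7) + gcd(9,12) + gcd(1,5) = 1+3+1 = 5.
Pick's theorem gives I = A − B/2 + 1 = 16.5 − 5/2 + 1 = 15.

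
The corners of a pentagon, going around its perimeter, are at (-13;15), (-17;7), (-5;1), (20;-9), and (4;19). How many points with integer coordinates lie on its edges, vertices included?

20

Summing gcd(|Δx|,|Δy|) over the edges gives the boundary count: gcd(4,8) + gcd(12,6) + gcd(25,10) + gcd(16,28) + gcd(17,4) = 4+6+5+4+1 = 20.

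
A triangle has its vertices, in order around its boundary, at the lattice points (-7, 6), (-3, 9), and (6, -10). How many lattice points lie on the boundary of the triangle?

3

The number of boundary lattice points is Σ gcd(|Δx|,|Δy|) = gcd(4,3) + gcd(9,19) + gcd(13,16) = 1+1+1 = 3.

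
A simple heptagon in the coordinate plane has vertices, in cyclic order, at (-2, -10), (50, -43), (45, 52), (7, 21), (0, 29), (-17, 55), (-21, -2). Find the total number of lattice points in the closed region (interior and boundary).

3903

The shoelace formula gives twice the area as |((-2)·(-43) − 50·(-10)) + (50·52 − 45·(-43)) + (45·21 − 7·52) + (7·29 − 0·21) + (0·55 − (-17)·29) + ((-17)·(-2) − (-21)·55) + ((-21)·(-10) − (-2)·(-2))| = 7793, so the area is 7793/2.
Summing gcd(|Δx|,|Δy|) over the edges gives the boundary count: gcd(52,33) + gcd(5,95) + gcd(38,31) + gcd(7,8) + gcd(17,26) + gcd(4,57) + gcd(19,8) = 1+5+1+1+1+1+1 = 11.
Pick's theorem gives I = A − B/2 + 1 = 7793/2 − 11/2 + 1 = 3892, so the closed region contains I + B = 3892 + 11 = 3903 lattice points.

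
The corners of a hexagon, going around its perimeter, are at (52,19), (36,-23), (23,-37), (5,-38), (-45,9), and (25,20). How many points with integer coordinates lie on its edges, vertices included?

Along each edge there are gcd(|Δx|,|Δy|)+1 lattice points, so counting each shared vertex once the boundary has gcd(16,42) + gcd(13,14) + gcd(18,1) + gcd(50,47) + gcd(70,11) + gcd(27,1) = 2+1+1+1+1+1 = 7.

7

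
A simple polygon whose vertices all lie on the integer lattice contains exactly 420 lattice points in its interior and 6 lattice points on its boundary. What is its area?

By Pick's theorem, A = I + B/2 − 1 = 420 + 6/2 − 1 = 422.

422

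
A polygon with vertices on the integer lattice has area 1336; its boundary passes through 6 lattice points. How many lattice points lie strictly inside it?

1334

Pick's theorem A = I + B/2 − 1 rearranges to I = A − B/2 + 1 = 1336 − 6/2 + 1 = 1334.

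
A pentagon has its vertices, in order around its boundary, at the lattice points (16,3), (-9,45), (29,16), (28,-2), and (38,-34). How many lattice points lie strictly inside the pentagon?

711

The shoelace formula gives twice the area as |[16·45 − (-9)·3] + [(-9)·16 − 29·45] + [29·(-2) − 28·16] + [28·(-34) − 38·(-2)] + [38·3 − 16·(-34)]| = 1426, so the area is 713.
Along each edge there are gcd(|Δx|,|Δy|)+1 lattice points, so counting each shared vertex once the boundary has gcd(25,42) + gcd(38,29) + gcd(1,18) + gcd(10,32) + gcd(22,37) = 1+1+1+2+1 = 6.
By Pick's theorem A = I + B/2 − 1, so I = 713 − 6/2 + 1 = 711.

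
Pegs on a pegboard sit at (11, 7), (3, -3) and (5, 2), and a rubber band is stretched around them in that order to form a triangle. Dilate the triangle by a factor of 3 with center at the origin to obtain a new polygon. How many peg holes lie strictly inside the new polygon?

85

Using the shoelace formula, 2A = |[11·(-3) − 3·7] + [3·2 − 5·(-3)] + [5·7 − 11·2]| = 20, so the area is 10.
Along each edge there are gcd(|Δx|,|Δy|)+1 lattice points, so counting each shared vertex once the boundary has gcd(8,10) + gcd(2,5) + gcd(6,5) = 2+1+1 = 4.
Scaling by 3 multiplies the area by 3² = 9 (so the new area is 90) and multiplies the boundary lattice-point count by 3, giving 12.
By Pick's theorem, the interior count of the dilated polygon is 90 − 12/2 + 1 = 85.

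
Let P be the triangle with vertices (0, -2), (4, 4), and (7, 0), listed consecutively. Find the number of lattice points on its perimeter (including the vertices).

Along each edge there are gcd(|Δx|,|Δy|)+1 lattice points, so counting each shared vertex once the boundary has gcd(4,6) + gcd(3,4) + gcd(7,2) = 2+1+1 = 4.

4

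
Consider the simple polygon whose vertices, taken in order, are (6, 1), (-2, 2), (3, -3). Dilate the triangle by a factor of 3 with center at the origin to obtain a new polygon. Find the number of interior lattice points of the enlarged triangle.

148

By the shoelace formula, twice the signed area is |[6·2 − (-2)·1] + [(-2)·(-3) − 3·2] + [3·1 − 6·(-3)]| = 35, so the area is 17.5.
The number of boundary lattice points is Σ gcd(|Δx|,|Δy|) = gcd(8,1) + gcd(5,5) + gcd(3,4) = 1+5+1 = 7.
Scaling by 3 multiplies the area by 3² = 9 (so the new area is 157.5) and multiplies the boundary lattice-point count by 3, giving 21.
By Pick's theorem, the interior count of the dilated polygon is 157.5 − 21/2 + 1 = 148.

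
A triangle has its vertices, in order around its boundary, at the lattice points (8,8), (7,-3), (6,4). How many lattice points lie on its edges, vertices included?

4

The number of boundary lattice points is Σ gcd(|Δx|,|Δy|) = gcd(1,11) + gcd(1,7) + gcd(2,4) = 1+1+2 = 4.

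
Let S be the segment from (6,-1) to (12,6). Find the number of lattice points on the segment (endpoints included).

2

The number of lattice points on a segment between lattice points is gcd(|Δx|,|Δy|) + 1 = gcd(6,7) + 1 = 1 + 1 = 2.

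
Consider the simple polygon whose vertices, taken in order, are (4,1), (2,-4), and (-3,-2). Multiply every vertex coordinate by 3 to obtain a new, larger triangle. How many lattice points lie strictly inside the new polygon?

127

By the shoelace formula, twice the signed area is |(4·(-4) − 2·1) + (2·(-2) − (-3)·(-4)) + ((-3)·1 − 4·(-2))| = 29, so the area is 14.5.
The number of boundary lattice points is Σ gcd(|Δx|,|Δy|) = gcd(2,5) + gcd(5,2) + gcd(7,3) = 1+1+1 = 3.
Scaling by 3 multiplies the area by 3² = 9 (so the new area is 130.5) and multiplies the boundary lattice-point count by 3, giving 9.
By Pick's theorem, the interior count of the dilated polygon is 130.5 − 9/2 + 1 = 127.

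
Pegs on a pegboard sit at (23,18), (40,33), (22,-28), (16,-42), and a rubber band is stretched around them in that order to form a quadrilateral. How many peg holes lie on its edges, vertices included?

Summing gcd(|Δx|,|Δy|) over the edges gives the boundary count: gcd(17,15) + gcd(18,61) + gcd(6,14) + gcd(7,60) = 1+1+2+1 = 5.

5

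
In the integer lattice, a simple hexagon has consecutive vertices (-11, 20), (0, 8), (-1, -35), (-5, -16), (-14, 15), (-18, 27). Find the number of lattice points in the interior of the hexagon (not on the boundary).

By the shoelace formula, twice the signed area is |[(-11)·8 − 0·20] + [0·(-35) − (-1)·8] + [(-1)·(-16) − (-5)·(-35)] + [(-5)·15 − (-14)·(-16)] + [(-14)·27 − (-18)·15] + [(-18)·20 − (-11)·27]| = 709, so the area is 709/2.
Along each edge there are gcd(|Δx|,|Δy|)+1 lattice points, so counting each shared vertex once the boundary has gcd(11,12) + gcd(1,43) + gcd(4,19) + gcd(9,31) + gcd(4,12) + gcd(7,7) = 1+1+1+1+4+7 = 15.
Pick's theorem gives I = A − B/2 + 1 = 709/2 − 15/2 + 1 = 348.

348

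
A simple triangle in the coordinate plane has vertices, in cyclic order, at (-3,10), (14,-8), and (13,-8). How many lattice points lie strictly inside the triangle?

8

By the shoelace formula, twice the signed area is |((-3)·(-8) − 14·10) + (14·(-8) − 13·(-8)) + (13·10 − (-3)·(-8))| = 18, so the area is 9.
Along each edge there are gcd(|Δx|,|Δy|)+1 lattice points, so counting each shared vertex once the boundary has gcd(17,18) + gcd(1,0) + gcd(16,18) = 1+1+2 = 4.
By Pick's theorem A = I + B/2 − 1, so I = 9 − 4/2 + 1 = 8.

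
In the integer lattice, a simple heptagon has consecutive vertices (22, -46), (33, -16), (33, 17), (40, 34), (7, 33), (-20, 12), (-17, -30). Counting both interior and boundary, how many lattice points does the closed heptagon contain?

3407

By the shoelace formula, twice the signed area is |[22·(-16) − 33·(-46)] + [33·17 − 33·(-16)] + [33·34 − 40·17] + [40·33 − 7·34] + [7·12 − (-20)·33] + [(-20)·(-30) − (-17)·12] + [(-17)·(-46) − 22·(-30)]| = 6769, so the area is 6769/2.
Along each edge there are gcd(|Δx|,|Δy|)+1 lattice points, so counting each shared vertex once the boundary has gcd(11,30) + gcd(0,33) + gcd(7,17) + gcd(33,1) + gcd(27,21) + gcd(3,42) + gcd(39,16) = 1+33+1+1+3+3+1 = 43.
Pick's theorem gives I = A − B/2 + 1 = 6769/2 − 43/2 + 1 = 3364, so the closed region contains I + B = 3364 + 43 = 3407 lattice points.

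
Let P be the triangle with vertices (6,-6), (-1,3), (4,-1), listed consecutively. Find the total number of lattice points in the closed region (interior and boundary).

11

Using the shoelace formula, 2A = |(6·3 − (-1)·(-6)) + ((-1)·(-1) − 4·3) + (4·(-6) − 6·(-1))| = 17, so the area is 8.5.
Summing gcd(|Δx|,|Δy|) over the edges gives the boundary count: gcd(7,9) + gcd(5,4) + gcd(2,5) = 1+1+1 = 3.
Pick's theorem gives I = A − B/2 + 1 = 8.5 − 3/2 + 1 = 8, so the closed region contains I + B = 8 + 3 = 11 lattice points.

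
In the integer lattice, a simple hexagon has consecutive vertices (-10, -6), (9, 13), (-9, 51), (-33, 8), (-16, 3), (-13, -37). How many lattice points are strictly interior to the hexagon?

The shoelace formula gives twice the area as |((-10)·13 − 9·(-6)) + (9·51 − (-9)·13) + ((-9)·8 − (-33)·51) + ((-33)·3 − (-16)·8) + ((-16)·(-37) − (-13)·3) + ((-13)·(-6) − (-10)·(-37))| = 2479, so the area is 1239.5.
Along each edge there are gcd(|Δx|,|Δy|)+1 lattice points, so counting each shared vertex once the boundary has gcd(19,19) + gcd(18,38) + gcd(24,43) + gcd(17,5) + gcd(3,40) + gcd(3,31) = 19+2+1+1+1+1 = 25.
Pick's theorem gives I = A − B/2 + 1 = 1239.5 − 25/2 + 1 = 1228.

1228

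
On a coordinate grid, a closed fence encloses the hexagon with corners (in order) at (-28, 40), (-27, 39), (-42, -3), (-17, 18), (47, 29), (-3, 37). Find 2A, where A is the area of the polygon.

By the shoelace formula, twice the signed area is |[(-28)·39 − (-27)·40] + [(-27)·(-3) − (-42)·39] + [(-42)·18 − (-17)·(-3)] + [(-17)·29 − 47·18] + [47·37 − (-3)·29] + [(-3)·40 − (-28)·37]| = 2303, so the area is 2303/2.

2303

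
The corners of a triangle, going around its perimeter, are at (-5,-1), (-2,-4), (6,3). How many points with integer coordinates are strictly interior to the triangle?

21

The shoelace formula gives twice the area as |((-5)·(-4) − (-2)·(-1)) + ((-2)·3 − 6·(-4)) + (6·(-1) − (-5)·3)| = 45, so the area is 45/2.
Summing gcd(|Δx|,|Δy|) over the edges gives the boundary count: gcd(3,3) + gcd(8,7) + gcd(11,4) = 3+1+1 = 5.
Pick's theorem gives I = A − B/2 + 1 = 45/2 − 5/2 + 1 = 21.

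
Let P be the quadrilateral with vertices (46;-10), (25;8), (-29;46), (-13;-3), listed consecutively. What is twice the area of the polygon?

2953

Using the shoelace formula, 2A = |[46·8 − 25·(-10)] + [25·46 − (-29)·8] + [(-29)·(-3) − (-13)·46] + [(-13)·(-10) − 46·(-3)]| = 2953, so the area is 1476.5.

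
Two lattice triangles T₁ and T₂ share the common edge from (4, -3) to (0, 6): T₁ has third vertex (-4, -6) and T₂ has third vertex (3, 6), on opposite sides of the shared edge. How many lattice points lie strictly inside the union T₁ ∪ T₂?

The union is the simple quadrilateral with vertices (4, -3), (-4, -6), (0, 6), (3, 6) in order.
Using the shoelace formula, 2A = |(4·(-6) − (-4)·(-3)) + ((-4)·6 − 0·(-6)) + (0·6 − 3·6) + (3·(-3) − 4·6)| = 111, so the area is 111/2.
Along each edge there are gcd(|Δx|,|Δy|)+1 lattice points, so counting each shared vertex once the boundary has gcd(8,3) + gcd(4,12) + gcd(3,0) + gcd(1,9) = 1+4+3+1 = 9.
By Pick's theorem I = A − B/2 + 1 = 111/2 − 9/2 + 1 = 52.

52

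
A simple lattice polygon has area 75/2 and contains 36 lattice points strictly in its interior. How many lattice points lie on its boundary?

Pick's theorem gives A = I + B/2 − 1, so B = 2(A − I + 1) = 2(75/2 − 36 + 1) = 5.

5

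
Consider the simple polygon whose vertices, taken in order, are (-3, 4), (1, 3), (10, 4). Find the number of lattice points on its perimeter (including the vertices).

Summing gcd(|Δx|,|Δy|) over the edges gives the boundary count: gcd(4,1) + gcd(9,1) + gcd(13,0) = 1+1+13 = 15.

15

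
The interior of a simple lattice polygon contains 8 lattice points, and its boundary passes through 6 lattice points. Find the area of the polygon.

10

By Pick's theorem, A = I + B/2 − 1 = 8 + 6/2 − 1 = 10.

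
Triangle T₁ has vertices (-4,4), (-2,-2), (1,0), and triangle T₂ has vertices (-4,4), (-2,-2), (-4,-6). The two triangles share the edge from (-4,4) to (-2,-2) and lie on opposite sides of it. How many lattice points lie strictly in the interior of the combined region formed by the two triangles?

15

The union is the simple quadrilateral with vertices (-4,4), (1,0), (-2,-2), (-4,-6) in order.
Using the shoelace formula, 2A = |[(-4)·0 − 1·4] + [1·(-2) − (-2)·0] + [(-2)·(-6) − (-4)·(-2)] + [(-4)·4 − (-4)·(-6)]| = 42, so the area is 21.
Along each edge there are gcd(|Δx|,|Δy|)+1 lattice points, so counting each shared vertex once the boundary has gcd(5,4) + gcd(3,2) + gcd(2,4) + gcd(0,10) = 1+1+2+10 = 14.
By Pick's theorem I = A − B/2 + 1 = 21 − 14/2 + 1 = 15.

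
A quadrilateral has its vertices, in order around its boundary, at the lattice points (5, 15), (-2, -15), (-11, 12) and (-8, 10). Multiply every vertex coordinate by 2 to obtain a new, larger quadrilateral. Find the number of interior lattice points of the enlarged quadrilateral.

825

The shoelace formula gives twice the area as |(5·(-15) − (-2)·15) + ((-2)·12 − (-11)·(-15)) + ((-11)·10 − (-8)·12) + ((-8)·15 − 5·10)| = 418, so the area is 209.
The number of boundary lattice points is Σ gcd(|Δx|,|Δy|) = gcd(7,30) + gcd(9,27) + gcd(3,2) + gcd(13,5) = 1+9+1+1 = 12.
Scaling by 2 multiplies the area by 2² = 4 (so the new area is 836) and multiplies the boundary lattice-point count by 2, giving 24.
By Pick's theorem, the interior count of the dilated polygon is 836 − 24/2 + 1 = 825.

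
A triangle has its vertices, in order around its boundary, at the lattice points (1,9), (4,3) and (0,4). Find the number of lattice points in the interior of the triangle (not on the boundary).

Using the shoelace formula, 2A = |[1·3 − 4·9] + [4·4 − 0·3] + [0·9 − 1·4]| = 21, so the area is 21/2.
Along each edge there are gcd(|Δx|,|Δy|)+1 lattice points, so counting each shared vertex once the boundary has gcd(3,6) + gcd(4,1) + gcd(1,5) = 3+1+1 = 5.
Pick's theorem gives I = A − B/2 + 1 = 21/2 − 5/2 + 1 = 9.

9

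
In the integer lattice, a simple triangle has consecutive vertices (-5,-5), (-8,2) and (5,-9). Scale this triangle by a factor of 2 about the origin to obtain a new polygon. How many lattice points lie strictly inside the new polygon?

113

Using the shoelace formula, 2A = |((-5)·2 − (-8)·(-5)) + ((-8)·(-9) − 5·2) + (5·(-5) − (-5)·(-9))| = 58, so the area is 29.
Summing gcd(|Δx|,|Δy|) over the edges gives the boundary count: gcd(3,7) + gcd(13,11) + gcd(10,4) = 1+1+2 = 4.
Scaling by 2 multiplies the area by 2² = 4 (so the new area is 116) and multiplies the boundary lattice-point count by 2, giving 8.
By Pick's theorem, the interior count of the dilated polygon is 116 − 8/2 + 1 = 113.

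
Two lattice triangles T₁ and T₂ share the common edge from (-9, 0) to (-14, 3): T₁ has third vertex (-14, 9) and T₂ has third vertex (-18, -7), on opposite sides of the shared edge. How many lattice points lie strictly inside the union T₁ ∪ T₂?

42

The union is the simple quadrilateral with vertices (-9, 0), (-14, 9), (-14, 3), (-18, -7) in order.
The shoelace formula gives twice the area as |((-9)·9 − (-14)·0) + ((-14)·3 − (-14)·9) + ((-14)·(-7) − (-18)·3) + ((-18)·0 − (-9)·(-7))| = 92, so the area is 46.
The number of boundary lattice points is Σ gcd(|Δx|,|Δy|) = gcd(5,9) + gcd(0,6) + gcd(4,10) + gcd(9,7) = 1+6+2+1 = 10.
By Pick's theorem I = A − B/2 + 1 = 46 − 10/2 + 1 = 42.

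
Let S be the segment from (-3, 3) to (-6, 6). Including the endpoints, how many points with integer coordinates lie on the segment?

The number of lattice points on a segment between lattice points is gcd(|Δx|,|Δy|) + 1 = gcd(3,3) + 1 = 3 + 1 = 4.

4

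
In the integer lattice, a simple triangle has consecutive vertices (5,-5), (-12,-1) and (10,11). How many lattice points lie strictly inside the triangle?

By the shoelace formula, twice the signed area is |(5·(-1) − (-12)·(-5)) + ((-12)·11 − 10·(-1)) + (10·(-5) − 5·11)| = 292, so the area is 146.
Along each edge there are gcd(|Δx|,|Δy|)+1 lattice points, so counting each shared vertex once the boundary has gcd(17,4) + gcd(22,12) + gcd(5,16) = 1+2+1 = 4.
By Pick's theorem A = I + B/2 − 1, so I = 146 − 4/2 + 1 = 145.

145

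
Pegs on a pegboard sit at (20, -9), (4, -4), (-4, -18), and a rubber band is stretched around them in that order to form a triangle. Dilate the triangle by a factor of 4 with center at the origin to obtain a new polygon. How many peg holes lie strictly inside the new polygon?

2101

The shoelace formula gives twice the area as |(20·(-4) − 4·(-9)) + (4·(-18) − (-4)·(-4)) + ((-4)·(-9) − 20·(-18))| = 264, so the area is 132.
The number of boundary lattice points is Σ gcd(|Δx|,|Δy|) = gcd(16,5) + gcd(8,14) + gcd(24,9) = 1+2+3 = 6.
Scaling by 4 multiplies the area by 4² = 16 (so the new area is 2112) and multiplies the boundary lattice-point count by 4, giving 24.
By Pick's theorem, the interior count of the dilated polygon is 2112 − 24/2 + 1 = 2101.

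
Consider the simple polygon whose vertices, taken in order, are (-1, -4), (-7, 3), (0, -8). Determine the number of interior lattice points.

8

By the shoelace formula, twice the signed area is |((-1)·3 − (-7)·(-4)) + ((-7)·(-8) − 0·3) + (0·(-4) − (-1)·(-8))| = 17, so the area is 17/2.
Summing gcd(|Δx|,|Δy|) over the edges gives the boundary count: gcd(6,7) + gcd(7,11) + gcd(1,4) = 1+1+1 = 3.
By Pick's theorem A = I + B/2 − 1, so I = 17/2 − 3/2 + 1 = 8.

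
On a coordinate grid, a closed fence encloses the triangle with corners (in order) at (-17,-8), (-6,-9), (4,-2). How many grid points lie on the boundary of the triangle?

Along each edge there are gcd(|Δx|,|Δy|)+1 lattice points, so counting each shared vertex once the boundary has gcd(11,1) + gcd(10,7) + gcd(21,6) = 1+1+3 = 5.

5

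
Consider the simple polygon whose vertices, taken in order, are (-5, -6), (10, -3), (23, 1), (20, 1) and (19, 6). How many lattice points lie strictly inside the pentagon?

By the shoelace formula, twice the signed area is |[(-5)·(-3) − 10·(-6)] + [10·1 − 23·(-3)] + [23·1 − 20·1] + [20·6 − 19·1] + [19·(-6) − (-5)·6]| = 174, so the area is 87.
Summing gcd(|Δx|,|Δy|) over the edges gives the boundary count: gcd(15,3) + gcd(13,4) + gcd(3,0) + gcd(1,5) + gcd(24,12) = 3+1+3+1+12 = 20.
Pick's theorem gives I = A − B/2 + 1 = 87 − 20/2 + 1 = 78.

78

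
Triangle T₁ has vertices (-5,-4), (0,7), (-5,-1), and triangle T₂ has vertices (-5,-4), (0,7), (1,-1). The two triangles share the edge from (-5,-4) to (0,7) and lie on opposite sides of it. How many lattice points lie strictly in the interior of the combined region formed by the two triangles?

30

The union is the simple quadrilateral with vertices (-5,-4), (-5,-1), (0,7), (1,-1) in order.
By the shoelace formula, twice the signed area is |((-5)·(-1) − (-5)·(-4)) + ((-5)·7 − 0·(-1)) + (0·(-1) − 1·7) + (1·(-4) − (-5)·(-1))| = 66, so the area is 33.
The number of boundary lattice points is Σ gcd(|Δx|,|Δy|) = gcd(0,3) + gcd(5,8) + gcd(1,8) + gcd(6,3) = 3+1+1+3 = 8.
By Pick's theorem I = A − B/2 + 1 = 33 − 8/2 + 1 = 30.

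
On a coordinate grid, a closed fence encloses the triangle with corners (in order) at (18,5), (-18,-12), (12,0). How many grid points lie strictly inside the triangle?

The shoelace formula gives twice the area as |(18·(-12) − (-18)·5) + ((-18)·0 − 12·(-12)) + (12·5 − 18·0)| = 78, so the area is 39.
Summing gcd(|Δx|,|Δy|) over the edges gives the boundary count: gcd(36,17) + gcd(30,12) + gcd(6,5) = 1+6+1 = 8.
By Pick's theorem A = I + B/2 − 1, so I = 39 − 8/2 + 1 = 36.

36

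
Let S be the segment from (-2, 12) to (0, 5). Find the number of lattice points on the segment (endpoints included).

The number of lattice points on a segment between lattice points is gcd(|Δx|,|Δy|) + 1 = gcd(2,7) + 1 = 1 + 1 = 2.

2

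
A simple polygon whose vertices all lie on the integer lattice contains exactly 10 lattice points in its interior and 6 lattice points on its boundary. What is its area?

Pick's theorem states A = I + B/2 − 1, so A = 10 + 6/2 − 1 = 12.

12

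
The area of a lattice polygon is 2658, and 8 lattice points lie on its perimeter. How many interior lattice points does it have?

Pick's theorem A = I + B/2 − 1 rearranges to I = A − B/2 + 1 = 2658 − 8/2 + 1 = 2655.

2655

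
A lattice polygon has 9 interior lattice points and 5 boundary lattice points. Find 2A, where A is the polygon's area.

Pick's theorem states A = I + B/2 − 1, so A = 9 + 5/2 − 1 = 21/2.
Hence 2A = 21.

21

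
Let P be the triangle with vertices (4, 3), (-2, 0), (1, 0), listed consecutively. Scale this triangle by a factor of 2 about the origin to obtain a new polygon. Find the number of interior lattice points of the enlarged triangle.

10

Using the shoelace formula, 2A = |[4·0 − (-2)·3] + [(-2)·0 − 1·0] + [1·3 − 4·0]| = 9, so the area is 9/2.
Summing gcd(|Δx|,|Δy|) over the edges gives the boundary count: gcd(6,3) + gcd(3,0) + gcd(3,3) = 3+3+3 = 9.
Scaling by 2 multiplies the area by 2² = 4 (so the new area is 18) and multiplies the boundary lattice-point count by 2, giving 18.
By Pick's theorem, the interior count of the dilated polygon is 18 − 18/2 + 1 = 10.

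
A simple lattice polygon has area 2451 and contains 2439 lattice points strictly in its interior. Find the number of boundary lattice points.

26

Pick's theorem gives A = I + B/2 − 1, so B = 2(A − I + 1) = 2(2451 − 2439 + 1) = 26.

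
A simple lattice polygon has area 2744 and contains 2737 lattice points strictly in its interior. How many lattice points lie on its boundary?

Pick's theorem gives A = I + B/2 − 1, so B = 2(A − I + 1) = 2(2744 − 2737 + 1) = 16.

16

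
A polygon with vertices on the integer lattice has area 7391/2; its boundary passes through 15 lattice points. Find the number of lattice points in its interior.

Pick's theorem A = I + B/2 − 1 rearranges to I = A − B/2 + 1 = 7391/2 − 15/2 + 1 = 3689.

3689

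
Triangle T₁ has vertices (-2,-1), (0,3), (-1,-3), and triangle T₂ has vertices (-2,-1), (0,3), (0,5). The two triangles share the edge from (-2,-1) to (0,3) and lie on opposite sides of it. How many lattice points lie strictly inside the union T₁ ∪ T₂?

The union is the simple quadrilateral with vertices (-2,-1), (-1,-3), (0,3), (0,5) in order.
Using the shoelace formula, 2A = |[(-2)·(-3) − (-1)·(-1)] + [(-1)·3 − 0·(-3)] + [0·5 − 0·3] + [0·(-1) − (-2)·5]| = 12, so the area is 6.
The number of boundary lattice points is Σ gcd(|Δx|,|Δy|) = gcd(1,2) + gcd(1,6) + gcd(0,2) + gcd(2,6) = 1+1+2+2 = 6.
By Pick's theorem I = A − B/2 + 1 = 6 − 6/2 + 1 = 4.

4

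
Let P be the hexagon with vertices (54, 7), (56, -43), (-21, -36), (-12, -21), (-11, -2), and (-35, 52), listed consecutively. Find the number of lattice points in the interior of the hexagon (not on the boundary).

4754

By the shoelace formula, twice the signed area is |[54·(-43) − 56·7] + [56·(-36) − (-21)·(-43)] + [(-21)·(-21) − (-12)·(-36)] + [(-12)·(-2) − (-11)·(-21)] + [(-11)·52 − (-35)·(-2)] + [(-35)·7 − 54·52]| = 9526, so the area is 4763.
Summing gcd(|Δx|,|Δy|) over the edges gives the boundary count: gcd(2,50) + gcd(77,7) + gcd(9,15) + gcd(1,19) + gcd(24,54) + gcd(89,45) = 2+7+3+1+6+1 = 20.
Pick's theorem gives I = A − B/2 + 1 = 4763 − 20/2 + 1 = 4754.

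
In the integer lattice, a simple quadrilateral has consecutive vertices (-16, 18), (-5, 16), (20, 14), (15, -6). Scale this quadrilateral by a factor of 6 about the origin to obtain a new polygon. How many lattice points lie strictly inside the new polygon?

12793

The shoelace formula gives twice the area as |[(-16)·16 − (-5)·18] + [(-5)·14 − 20·16] + [20·(-6) − 15·14] + [15·18 − (-16)·(-6)]| = 712, so the area is 356.
The number of boundary lattice points is Σ gcd(|Δx|,|Δy|) = gcd(11,2) + gcd(25,2) + gcd(5,20) + gcd(31,24) = 1+1+5+1 = 8.
Scaling by 6 multiplies the area by 6² = 36 (so the new area is 12816) and multiplies the boundary lattice-point count by 6, giving 48.
By Pick's theorem, the interior count of the dilated polygon is 12816 − 48/2 + 1 = 12793.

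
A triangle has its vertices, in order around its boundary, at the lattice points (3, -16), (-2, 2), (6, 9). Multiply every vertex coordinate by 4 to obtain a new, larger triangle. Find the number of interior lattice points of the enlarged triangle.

By the shoelace formula, twice the signed area is |[3·2 − (-2)·(-16)] + [(-2)·9 − 6·2] + [6·(-16) − 3·9]| = 179, so the area is 89.5.
The number of boundary lattice points is Σ gcd(|Δx|,|Δy|) = gcd(5,18) + gcd(8,7) + gcd(3,25) = 1+1+1 = 3.
Scaling by 4 multiplies the area by 4² = 16 (so the new area is 1432) and multiplies the boundary lattice-point count by 4, giving 12.
By Pick's theorem, the interior count of the dilated polygon is 1432 − 12/2 + 1 = 1427.

1427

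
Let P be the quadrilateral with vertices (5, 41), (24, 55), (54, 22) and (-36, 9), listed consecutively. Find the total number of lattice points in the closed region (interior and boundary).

1701

By the shoelace formula, twice the signed area is |[5·55 − 24·41] + [24·22 − 54·55] + [54·9 − (-36)·22] + [(-36)·41 − 5·9]| = 3394, so the area is 1697.
Along each edge there are gcd(|Δx|,|Δy|)+1 lattice points, so counting each shared vertex once the boundary has gcd(19,14) + gcd(30,33) + gcd(90,13) + gcd(41,32) = 1+3+1+1 = 6.
Pick's theorem gives I = A − B/2 + 1 = 1697 − 6/2 + 1 = 1695, so the closed region contains I + B = 1695 + 6 = 1701 lattice points.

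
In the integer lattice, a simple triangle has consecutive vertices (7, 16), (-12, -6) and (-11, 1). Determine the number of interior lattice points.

By the shoelace formula, twice the signed area is |[7·(-6) − (-12)·16] + [(-12)·1 − (-11)·(-6)] + [(-11)·16 − 7·1]| = 111, so the area is 111/2.
The number of boundary lattice points is Σ gcd(|Δx|,|Δy|) = gcd(19,22) + gcd(1,7) + gcd(18,15) = 1+1+3 = 5.
Pick's theorem gives I = A − B/2 + 1 = 111/2 − 5/2 + 1 = 54.

54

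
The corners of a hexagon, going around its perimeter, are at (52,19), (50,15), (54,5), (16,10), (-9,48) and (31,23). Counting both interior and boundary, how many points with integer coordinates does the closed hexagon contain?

864

By the shoelace formula, twice the signed area is |(52·15 − 50·19) + (50·5 − 54·15) + (54·10 − 16·5) + (16·48 − (-9)·10) + ((-9)·23 − 31·48) + (31·19 − 52·23)| = 1714, so the area is 857.
Summing gcd(|Δx|,|Δy|) over the edges gives the boundary count: gcd(2,4) + gcd(4,10) + gcd(38,5) + gcd(25,38) + gcd(40,25) + gcd(21,4) = 2+2+1+1+5+1 = 12.
Pick's theorem gives I = A − B/2 + 1 = 857 − 12/2 + 1 = 852, so the closed region contains I + B = 852 + 12 = 864 lattice points.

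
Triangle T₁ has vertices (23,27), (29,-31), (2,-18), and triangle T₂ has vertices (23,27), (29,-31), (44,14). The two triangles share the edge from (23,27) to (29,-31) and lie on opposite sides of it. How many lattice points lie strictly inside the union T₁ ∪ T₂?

1305

The union is the simple quadrilateral with vertices (23,27), (2,-18), (29,-31), (44,14) in order.
The shoelace formula gives twice the area as |(23·(-18) − 2·27) + (2·(-31) − 29·(-18)) + (29·14 − 44·(-31)) + (44·27 − 23·14)| = 2628, so the area is 1314.
The number of boundary lattice points is Σ gcd(|Δx|,|Δy|) = gcd(21,45) + gcd(27,13) + gcd(15,45) + gcd(21,13) = 3+1+15+1 = 20.
By Pick's theorem I = A − B/2 + 1 = 1314 − 20/2 + 1 = 1305.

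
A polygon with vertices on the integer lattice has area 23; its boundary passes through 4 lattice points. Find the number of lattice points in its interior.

22

From Pick's theorem, I = A − B/2 + 1 = 23 − 4/2 + 1 = 22.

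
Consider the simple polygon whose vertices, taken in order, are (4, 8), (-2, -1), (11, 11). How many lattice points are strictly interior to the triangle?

The shoelace formula gives twice the area as |[4·(-1) − (-2)·8] + [(-2)·11 − 11·(-1)] + [11·8 − 4·11]| = 45, so the area is 45/2.
Along each edge there are gcd(|Δx|,|Δy|)+1 lattice points, so counting each shared vertex once the boundary has gcd(6,9) + gcd(13,12) + gcd(7,3) = 3+1+1 = 5.
Pick's theorem gives I = A − B/2 + 1 = 45/2 − 5/2 + 1 = 21.

21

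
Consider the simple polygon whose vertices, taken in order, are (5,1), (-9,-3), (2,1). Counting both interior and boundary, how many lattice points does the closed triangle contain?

10

Using the shoelace formula, 2A = |(5·(-3) − (-9)·1) + ((-9)·1 − 2·(-3)) + (2·1 − 5·1)| = 12, so the area is 6.
The number of boundary lattice points is Σ gcd(|Δx|,|Δy|) = gcd(14,4) + gcd(11,4) + gcd(3,0) = 2+1+3 = 6.
Pick's theorem gives I = A − B/2 + 1 = 6 − 6/2 + 1 = 4, so the closed region contains I + B = 4 + 6 = 10 lattice points.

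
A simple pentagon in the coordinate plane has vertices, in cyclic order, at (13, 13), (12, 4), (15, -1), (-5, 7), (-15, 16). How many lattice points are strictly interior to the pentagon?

224

By the shoelace formula, twice the signed area is |(13·4 − 12·13) + (12·(-1) − 15·4) + (15·7 − (-5)·(-1)) + ((-5)·16 − (-15)·7) + ((-15)·13 − 13·16)| = 454, so the area is 227.
Summing gcd(|Δx|,|Δy|) over the edges gives the boundary count: gcd(1,9) + gcd(3,5) + gcd(20,8) + gcd(10,9) + gcd(28,3) = 1+1+4+1+1 = 8.
By Pick's theorem A = I + B/2 − 1, so I = 227 − 8/2 + 1 = 224.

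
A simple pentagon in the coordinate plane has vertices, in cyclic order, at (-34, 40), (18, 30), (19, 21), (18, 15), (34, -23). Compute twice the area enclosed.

The shoelace formula gives twice the area as |[(-34)·30 − 18·40] + [18·21 − 19·30] + [19·15 − 18·21] + [18·(-23) − 34·15] + [34·40 − (-34)·(-23)]| = 2371, so the area is 1185.5.

2371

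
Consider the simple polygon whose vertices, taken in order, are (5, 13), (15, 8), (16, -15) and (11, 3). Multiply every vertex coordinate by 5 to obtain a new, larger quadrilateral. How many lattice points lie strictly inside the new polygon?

The shoelace formula gives twice the area as |(5·8 − 15·13) + (15·(-15) − 16·8) + (16·3 − 11·(-15)) + (11·13 − 5·3)| = 167, so the area is 83.5.
The number of boundary lattice points is Σ gcd(|Δx|,|Δy|) = gcd(10,5) + gcd(1,23) + gcd(5,18) + gcd(6,10) = 5+1+1+2 = 9.
Scaling by 5 multiplies the area by 5² = 25 (so the new area is 4175/2) and multiplies the boundary lattice-point count by 5, giving 45.
By Pick's theorem, the interior count of the dilated polygon is 4175/2 − 45/2 + 1 = 2066.

2066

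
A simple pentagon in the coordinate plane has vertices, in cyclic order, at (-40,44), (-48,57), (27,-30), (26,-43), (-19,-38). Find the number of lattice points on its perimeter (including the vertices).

Along each edge there are gcd(|Δx|,|Δy|)+1 lattice points, so counting each shared vertex once the boundary has gcd(8,13) + gcd(75,87) + gcd(1,13) + gcd(45,5) + gcd(21,82) = 1+3+1+5+1 = 11.

11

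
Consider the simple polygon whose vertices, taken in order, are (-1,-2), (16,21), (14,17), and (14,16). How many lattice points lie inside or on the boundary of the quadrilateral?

23

The shoelace formula gives twice the area as |[(-1)·21 − 16·(-2)] + [16·17 − 14·21] + [14·16 − 14·17] + [14·(-2) − (-1)·16]| = 37, so the area is 18.5.
Summing gcd(|Δx|,|Δy|) over the edges gives the boundary count: gcd(17,23) + gcd(2,4) + gcd(0,1) + gcd(15,18) = 1+2+1+3 = 7.
Pick's theorem gives I = A − B/2 + 1 = 18.5 − 7/2 + 1 = 16, so the closed region contains I + B = 16 + 7 = 23 lattice points.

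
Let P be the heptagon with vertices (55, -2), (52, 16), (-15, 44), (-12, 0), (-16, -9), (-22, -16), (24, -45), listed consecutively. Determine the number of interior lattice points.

Using the shoelace formula, 2A = |[55·16 − 52·(-2)] + [52·44 − (-15)·16] + [(-15)·0 − (-12)·44] + [(-12)·(-9) − (-16)·0] + [(-16)·(-16) − (-22)·(-9)] + [(-22)·(-45) − 24·(-16)] + [24·(-2) − 55·(-45)]| = 8007, so the area is 8007/2.
The number of boundary lattice points is Σ gcd(|Δx|,|Δy|) = gcd(3,18) + gcd(67,28) + gcd(3,44) + gcd(4,9) + gcd(6,7) + gcd(46,29) + gcd(31,43) = 3+1+1+1+1+1+1 = 9.
Pick's theorem gives I = A − B/2 + 1 = 8007/2 − 9/2 + 1 = 4000.

4000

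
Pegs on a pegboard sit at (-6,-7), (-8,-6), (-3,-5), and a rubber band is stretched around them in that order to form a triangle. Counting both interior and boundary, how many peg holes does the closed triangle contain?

Using the shoelace formula, 2A = |((-6)·(-6) − (-8)·(-7)) + ((-8)·(-5) − (-3)·(-6)) + ((-3)·(-7) − (-6)·(-5))| = 7, so the area is 7/2.
Summing gcd(|Δx|,|Δy|) over the edges gives the boundary count: gcd(2,1) + gcd(5,1) + gcd(3,2) = 1+1+1 = 3.
Pick's theorem gives I = A − B/2 + 1 = 7/2 − 3/2 + 1 = 3, so the closed region contains I + B = 3 + 3 = 6 lattice points.

6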